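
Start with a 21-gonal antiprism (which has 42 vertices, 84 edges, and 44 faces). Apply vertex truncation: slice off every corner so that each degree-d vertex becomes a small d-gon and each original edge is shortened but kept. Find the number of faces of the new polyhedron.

Truncation replaces each original edge-end by a new vertex, so V′ = 2E = 168.
Each original edge survives, and each old vertex of degree d contributes d new edges; summing degrees gives Σd = 2E, so E′ = E + 2E = 3E = 252.
Each original face survives and each original vertex becomes one new face: F′ = F + V = 86.

86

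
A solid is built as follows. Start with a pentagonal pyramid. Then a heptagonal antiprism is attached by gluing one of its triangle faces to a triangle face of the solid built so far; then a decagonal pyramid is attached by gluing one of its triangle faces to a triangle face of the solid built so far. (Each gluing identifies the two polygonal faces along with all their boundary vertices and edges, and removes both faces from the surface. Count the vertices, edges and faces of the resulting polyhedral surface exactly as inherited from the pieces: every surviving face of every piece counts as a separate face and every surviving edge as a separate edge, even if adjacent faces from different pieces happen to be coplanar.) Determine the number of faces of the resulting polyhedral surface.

A pentagonal pyramid: V=6, E=10, F=6.
Attach a heptagonal antiprism (V=14, E=28, F=16) along a 3-gon: merge 3 vertices and 3 edges, delete both glued faces → V=17, E=35, F=20.
Attach a decagonal pyramid (V=11, E=20, F=11) along a 3-gon: merge 3 vertices and 3 edges, delete both glued faces → V=25, E=52, F=29.
Check: V − E + F = 25 − 52 + 29 = 2.

29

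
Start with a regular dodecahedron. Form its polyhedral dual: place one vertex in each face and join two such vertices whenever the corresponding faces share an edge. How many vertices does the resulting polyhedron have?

The base solid has V = 20, E = 30, F = 12.
The dual swaps V and F and preserves E: V′ = F = 12, E′ = E = 30, F′ = V = 20.

12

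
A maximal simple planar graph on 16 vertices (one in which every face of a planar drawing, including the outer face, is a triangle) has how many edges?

42

In a plane triangulation 3F = 2E and V − E + F = 2, so E = 3V − 6 = 3·16 − 6 = 42.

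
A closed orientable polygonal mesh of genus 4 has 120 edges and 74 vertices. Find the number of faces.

40

For a closed orientable surface of genus 4, χ = 2 − 2·4 = -6.
F = -6 − V + E = -6 − 74 + 120 = 40.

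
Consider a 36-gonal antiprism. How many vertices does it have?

72

An antiprism on an n-gon has two n-gon caps and 2n triangles: V = 2·36 = 72, E = 4·36 = 144, F = 2·36 + 2 = 74.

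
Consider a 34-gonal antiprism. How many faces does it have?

70

An antiprism on an n-gon has two n-gon caps and 2n triangles: V = 2·34 = 68, E = 4·34 = 136, F = 2·34 + 2 = 70.
Check: V − E + F = 68 − 136 + 70 = 2.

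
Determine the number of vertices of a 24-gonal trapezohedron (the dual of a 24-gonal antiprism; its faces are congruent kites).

The n-trapezohedron (dual of the n-antiprism) has V = 2·24 + 2 = 50, E = 4·24 = 96, F = 2·24 = 48.

50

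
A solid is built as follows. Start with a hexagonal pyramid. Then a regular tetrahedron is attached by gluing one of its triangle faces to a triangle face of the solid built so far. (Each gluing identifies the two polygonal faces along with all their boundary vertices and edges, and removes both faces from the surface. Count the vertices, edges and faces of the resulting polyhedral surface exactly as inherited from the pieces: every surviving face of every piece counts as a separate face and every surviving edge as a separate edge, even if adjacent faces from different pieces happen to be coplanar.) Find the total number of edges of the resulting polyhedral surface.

A hexagonal pyramid: V=7, E=12, F=7.
Attach a regular tetrahedron (V=4, E=6, F=4) along a 3-gon: merge 3 vertices and 3 edges, delete both glued faces → V=8, E=15, F=9.
Check: V − E + F = 8 − 15 + 9 = 2.

15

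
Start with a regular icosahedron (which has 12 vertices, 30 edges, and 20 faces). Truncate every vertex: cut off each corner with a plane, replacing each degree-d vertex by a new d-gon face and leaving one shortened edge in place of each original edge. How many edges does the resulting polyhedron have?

90

Truncation replaces each original edge-end by a new vertex, so V′ = 2E = 60.
Each original edge survives, and each old vertex of degree d contributes d new edges; summing degrees gives Σd = 2E, so E′ = E + 2E = 3E = 90.
Each original face survives and each original vertex becomes one new face: F′ = F + V = 32.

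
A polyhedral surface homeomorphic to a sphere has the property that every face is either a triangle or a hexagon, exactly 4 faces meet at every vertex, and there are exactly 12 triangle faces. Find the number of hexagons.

Let x be the number of hexagons; then F = 12 + x.
Edge–face incidences: 2E = 3·12 + 6·x = 36 + 6x.
Every vertex has degree 4, so 4V = 2E.
Euler: V − E + F = 2 ⇒ (2E)/4 − E + (12 + x) = 2.
Multiply by 8: 2·(2E) − 4·(2E) + 8·(12 + x) = 16, i.e. 96 + 8x − 2·(36 + 6x) = 16.
Collecting terms: −4x + 24 = 16, so −4x = −8, so x = 2.
Then 2E = 36 + 6·2 = 48, so E = 24, V = 2E/4 = 12, F = 12 + 2 = 14.

2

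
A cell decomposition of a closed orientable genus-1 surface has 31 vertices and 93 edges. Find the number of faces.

For a closed orientable surface of genus 1, χ = 2 − 2·1 = 0.
F = 0 − V + E = 0 − 31 + 93 = 62.

62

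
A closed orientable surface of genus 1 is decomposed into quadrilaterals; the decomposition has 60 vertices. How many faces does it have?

χ = 2 − 2·1 = 0, and every face is a square so 4F = 2E.
V − E + F = 0 with E = 4F/2 gives 60 − (4/2 − 1)·F = 0, so F = 60 and E = 120.

60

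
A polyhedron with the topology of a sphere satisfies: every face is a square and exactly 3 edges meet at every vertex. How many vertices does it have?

Each face has 4 edges and each edge borders two faces, so 2E = 4F.
Each vertex has degree 3, so 3V = 2E and hence V = 4F/3.
Euler: V − E + F = 2 ⇒ (4F/3) − (4F/2) + F = 2.
Multiply by 6: (8 − 12 + 6)F = 12, i.e. 2F = 12.
So F = 6, E = 4·6/2 = 12, V = 4·6/3 = 8.

8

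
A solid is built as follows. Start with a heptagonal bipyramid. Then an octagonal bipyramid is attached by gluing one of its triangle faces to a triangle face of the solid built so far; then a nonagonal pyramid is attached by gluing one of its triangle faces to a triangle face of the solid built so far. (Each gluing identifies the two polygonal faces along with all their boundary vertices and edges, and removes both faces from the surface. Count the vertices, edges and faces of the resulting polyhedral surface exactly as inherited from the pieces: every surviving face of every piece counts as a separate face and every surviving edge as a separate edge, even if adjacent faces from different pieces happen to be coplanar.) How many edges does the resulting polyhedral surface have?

A heptagonal bipyramid: V=9, E=21, F=14.
Attach an octagonal bipyramid (V=10, E=24, F=16) along a 3-gon: merge 3 vertices and 3 edges, delete both glued faces → V=16, E=42, F=28.
Attach a nonagonal pyramid (V=10, E=18, F=10) along a 3-gon: merge 3 vertices and 3 edges, delete both glued faces → V=23, E=57, F=36.
Check: V − E + F = 23 − 57 + 36 = 2.

57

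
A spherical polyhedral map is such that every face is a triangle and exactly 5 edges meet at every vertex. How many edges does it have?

Each face has 3 edges and each edge borders two faces, so 2E = 3F.
Each vertex has degree 5, so 5V = 2E and hence V = 3F/5.
Euler: V − E + F = 2 ⇒ (3F/5) − (3F/2) + F = 2.
Multiply by 10: (6 − 15 + 10)F = 20, i.e. 1F = 20.
So F = 20, E = 3·20/2 = 30, V = 3·20/5 = 12.

30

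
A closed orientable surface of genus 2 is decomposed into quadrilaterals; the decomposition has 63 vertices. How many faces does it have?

65

χ = 2 − 2·2 = -2, and every face is a square so 4F = 2E.
V − E + F = -2 with E = 4F/2 gives 63 − (4/2 − 1)·F = -2, so F = 65 and E = 130.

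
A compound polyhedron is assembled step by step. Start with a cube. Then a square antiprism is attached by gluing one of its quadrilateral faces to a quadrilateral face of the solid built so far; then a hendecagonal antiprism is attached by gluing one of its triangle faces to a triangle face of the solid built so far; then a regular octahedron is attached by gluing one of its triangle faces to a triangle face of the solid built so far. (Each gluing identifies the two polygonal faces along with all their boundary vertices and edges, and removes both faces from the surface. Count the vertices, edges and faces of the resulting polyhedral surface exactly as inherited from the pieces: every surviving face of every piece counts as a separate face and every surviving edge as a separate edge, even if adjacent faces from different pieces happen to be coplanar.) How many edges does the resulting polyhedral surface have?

74

A cube: V=8, E=12, F=6.
Attach a square antiprism (V=8, E=16, F=10) along a 4-gon: merge 4 vertices and 4 edges, delete both glued faces → V=12, E=24, F=14.
Attach a hendecagonal antiprism (V=22, E=44, F=24) along a 3-gon: merge 3 vertices and 3 edges, delete both glued faces → V=31, E=65, F=36.
Attach a regular octahedron (V=6, E=12, F=8) along a 3-gon: merge 3 vertices and 3 edges, delete both glued faces → V=34, E=74, F=42.
Check: V − E + F = 34 − 74 + 42 = 2.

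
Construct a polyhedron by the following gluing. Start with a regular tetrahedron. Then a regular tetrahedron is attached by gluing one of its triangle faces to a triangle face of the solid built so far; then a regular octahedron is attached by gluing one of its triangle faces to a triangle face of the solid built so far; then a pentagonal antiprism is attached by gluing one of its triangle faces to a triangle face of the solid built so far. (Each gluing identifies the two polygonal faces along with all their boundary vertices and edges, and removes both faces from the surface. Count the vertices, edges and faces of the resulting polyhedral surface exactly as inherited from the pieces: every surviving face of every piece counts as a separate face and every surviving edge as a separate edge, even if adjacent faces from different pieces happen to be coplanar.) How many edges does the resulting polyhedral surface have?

A regular tetrahedron: V=4, E=6, F=4.
Attach a regular tetrahedron (V=4, E=6, F=4) along a 3-gon: merge 3 vertices and 3 edges, delete both glued faces → V=5, E=9, F=6.
Attach a regular octahedron (V=6, E=12, F=8) along a 3-gon: merge 3 vertices and 3 edges, delete both glued faces → V=8, E=18, F=12.
Attach a pentagonal antiprism (V=10, E=20, F=12) along a 3-gon: merge 3 vertices and 3 edges, delete both glued faces → V=15, E=35, F=22.
Check: V − E + F = 15 − 35 + 22 = 2.

35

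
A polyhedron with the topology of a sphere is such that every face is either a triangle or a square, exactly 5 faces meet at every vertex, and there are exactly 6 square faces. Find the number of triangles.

32

Let x be the number of triangles; then F = 6 + x.
Edge–face incidences: 2E = 4·6 + 3·x = 24 + 3x.
Every vertex has degree 5, so 5V = 2E.
Euler: V − E + F = 2 ⇒ (2E)/5 − E + (6 + x) = 2.
Multiply by 10: 2·(2E) − 5·(2E) + 10·(6 + x) = 20, i.e. 60 + 10x − 3·(24 + 3x) = 20.
Collecting terms: x − 12 = 20, so x = 32.
Then 2E = 24 + 3·32 = 120, so E = 60, V = 2E/5 = 24, F = 6 + 32 = 38.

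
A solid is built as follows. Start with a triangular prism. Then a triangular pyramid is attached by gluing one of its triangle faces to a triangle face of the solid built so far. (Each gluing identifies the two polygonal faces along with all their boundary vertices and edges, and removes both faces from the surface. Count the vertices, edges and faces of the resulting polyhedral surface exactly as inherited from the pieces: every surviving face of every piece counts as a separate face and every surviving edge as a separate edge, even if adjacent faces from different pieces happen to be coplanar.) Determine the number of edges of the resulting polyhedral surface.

12

A triangular prism: V=6, E=9, F=5.
Attach a triangular pyramid (V=4, E=6, F=4) along a 3-gon: merge 3 vertices and 3 edges, delete both glued faces → V=7, E=12, F=7.
Check: V − E + F = 7 − 12 + 7 = 2.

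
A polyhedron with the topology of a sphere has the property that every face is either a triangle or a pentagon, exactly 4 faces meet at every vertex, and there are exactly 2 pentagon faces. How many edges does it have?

Let x be the number of triangles; then F = 2 + x.
Edge–face incidences: 2E = 5·2 + 3·x = 10 + 3x.
Every vertex has degree 4, so 4V = 2E.
Euler: V − E + F = 2 ⇒ (2E)/4 − E + (2 + x) = 2.
Multiply by 8: 2·(2E) − 4·(2E) + 8·(2 + x) = 16, i.e. 16 + 8x − 2·(10 + 3x) = 16.
Collecting terms: 2x − 4 = 16, so 2x = 20, so x = 10.
Then 2E = 10 + 3·10 = 40, so E = 20, V = 2E/4 = 10, F = 2 + 10 = 12.

20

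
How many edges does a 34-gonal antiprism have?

An antiprism on an n-gon has two n-gon caps and 2n triangles: V = 2·34 = 68, E = 4·34 = 136, F = 2·34 + 2 = 70.

136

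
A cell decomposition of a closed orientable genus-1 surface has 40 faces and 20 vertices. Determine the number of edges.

For a closed orientable surface of genus 1, χ = 2 − 2·1 = 0.
E = V + F − (0) = 20 + 40 − (0) = 60.

60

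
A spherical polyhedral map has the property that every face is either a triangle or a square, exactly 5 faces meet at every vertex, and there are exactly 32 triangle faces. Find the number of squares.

Let x be the number of squares; then F = 32 + x.
Edge–face incidences: 2E = 3·32 + 4·x = 96 + 4x.
Every vertex has degree 5, so 5V = 2E.
Euler: V − E + F = 2 ⇒ (2E)/5 − E + (32 + x) = 2.
Multiply by 10: 2·(2E) − 5·(2E) + 10·(32 + x) = 20, i.e. 320 + 10x − 3·(96 + 4x) = 20.
Collecting terms: −2x + 32 = 20, so −2x = −12, so x = 6.
Then 2E = 96 + 4·6 = 120, so E = 60, V = 2E/5 = 24, F = 32 + 6 = 38.

6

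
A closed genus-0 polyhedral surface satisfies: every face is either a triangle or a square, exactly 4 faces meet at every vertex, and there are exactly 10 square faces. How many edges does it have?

32

Let x be the number of triangles; then F = 10 + x.
Edge–face incidences: 2E = 4·10 + 3·x = 40 + 3x.
Every vertex has degree 4, so 4V = 2E.
Euler: V − E + F = 2 ⇒ (2E)/4 − E + (10 + x) = 2.
Multiply by 8: 2·(2E) − 4·(2E) + 8·(10 + x) = 16, i.e. 80 + 8x − 2·(40 + 3x) = 16.
Collecting terms: 2x = 16, so x = 8.
Then 2E = 40 + 3·8 = 64, so E = 32, V = 2E/4 = 16, F = 10 + 8 = 18.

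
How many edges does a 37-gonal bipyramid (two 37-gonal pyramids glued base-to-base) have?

111

A bipyramid over an n-gon has 2n triangular faces and n + 2 vertices: V = 37 + 2 = 39, E = 3·37 = 111, F = 2·37 = 74.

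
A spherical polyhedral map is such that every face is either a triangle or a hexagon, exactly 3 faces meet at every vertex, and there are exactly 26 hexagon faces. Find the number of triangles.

Let x be the number of triangles; then F = 26 + x.
Edge–face incidences: 2E = 6·26 + 3·x = 156 + 3x.
Every vertex has degree 3, so 3V = 2E.
Euler: V − E + F = 2 ⇒ (2E)/3 − E + (26 + x) = 2.
Multiply by 6: 2·(2E) − 3·(2E) + 6·(26 + x) = 12, i.e. 156 + 6x − (156 + 3x) = 12.
Collecting terms: 3x = 12, so x = 4.
Then 2E = 156 + 3·4 = 168, so E = 84, V = 2E/3 = 56, F = 26 + 4 = 30.

4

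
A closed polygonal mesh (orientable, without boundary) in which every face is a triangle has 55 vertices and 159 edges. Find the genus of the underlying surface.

0

Every face is a triangle and each edge borders two faces, so 3F = 2·159, giving F = 106.
χ = V − E + F = 55 − 159 + 106 = 2.
For a closed orientable surface χ = 2 − 2g, so g = (2 − (2))/2 = 0.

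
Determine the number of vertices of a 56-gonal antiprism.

An antiprism on an n-gon has two n-gon caps and 2n triangles: V = 2·56 = 112, E = 4·56 = 224, F = 2·56 + 2 = 114.

112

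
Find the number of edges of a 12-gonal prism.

36

A prism on an n-gon has two n-gon bases and n rectangular sides: V = 2·12 = 24, E = 3·12 = 36, F = 12 + 2 = 14.
Check: V − E + F = 24 − 36 + 14 = 2.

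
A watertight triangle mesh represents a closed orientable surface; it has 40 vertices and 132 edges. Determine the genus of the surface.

3

Every face is a triangle and each edge borders two faces, so 3F = 2·132, giving F = 88.
χ = V − E + F = 40 − 132 + 88 = -4.
For a closed orientable surface χ = 2 − 2g, so g = (2 − (-4))/2 = 3.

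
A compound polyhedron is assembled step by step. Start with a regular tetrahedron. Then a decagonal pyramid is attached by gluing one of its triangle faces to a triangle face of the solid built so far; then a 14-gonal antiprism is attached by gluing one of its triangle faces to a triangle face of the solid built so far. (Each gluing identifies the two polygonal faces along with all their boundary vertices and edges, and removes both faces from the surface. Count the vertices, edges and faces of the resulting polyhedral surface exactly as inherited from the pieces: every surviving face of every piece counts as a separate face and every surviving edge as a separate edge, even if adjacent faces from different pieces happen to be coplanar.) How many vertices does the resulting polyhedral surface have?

A regular tetrahedron: V=4, E=6, F=4.
Attach a decagonal pyramid (V=11, E=20, F=11) along a 3-gon: merge 3 vertices and 3 edges, delete both glued faces → V=12, E=23, F=13.
Attach a 14-gonal antiprism (V=28, E=56, F=30) along a 3-gon: merge 3 vertices and 3 edges, delete both glued faces → V=37, E=76, F=41.
Check: V − E + F = 37 − 76 + 41 = 2.

37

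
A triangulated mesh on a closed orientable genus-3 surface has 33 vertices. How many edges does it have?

χ = 2 − 2·3 = -4, and every face is a triangle so 3F = 2E.
V − E + F = -4 with E = 3F/2 gives 33 − (3/2 − 1)·F = -4, so F = 74 and E = 111.

111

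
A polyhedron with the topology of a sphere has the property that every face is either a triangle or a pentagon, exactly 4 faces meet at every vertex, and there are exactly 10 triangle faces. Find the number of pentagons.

Let x be the number of pentagons; then F = 10 + x.
Edge–face incidences: 2E = 3·10 + 5·x = 30 + 5x.
Every vertex has degree 4, so 4V = 2E.
Euler: V − E + F = 2 ⇒ (2E)/4 − E + (10 + x) = 2.
Multiply by 8: 2·(2E) − 4·(2E) + 8·(10 + x) = 16, i.e. 80 + 8x − 2·(30 + 5x) = 16.
Collecting terms: −2x + 20 = 16, so −2x = −4, so x = 2.
Then 2E = 30 + 5·2 = 40, so E = 20, V = 2E/4 = 10, F = 10 + 2 = 12.

2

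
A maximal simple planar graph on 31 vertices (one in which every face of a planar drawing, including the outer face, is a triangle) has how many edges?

In a plane triangulation 3F = 2E and V − E + F = 2, so E = 3V − 6 = 3·31 − 6 = 87.

87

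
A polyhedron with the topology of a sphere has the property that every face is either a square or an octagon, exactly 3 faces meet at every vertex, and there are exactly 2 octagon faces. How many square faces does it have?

Let x be the number of squares; then F = 2 + x.
Edge–face incidences: 2E = 8·2 + 4·x = 16 + 4x.
Every vertex has degree 3, so 3V = 2E.
Euler: V − E + F = 2 ⇒ (2E)/3 − E + (2 + x) = 2.
Multiply by 6: 2·(2E) − 3·(2E) + 6·(2 + x) = 12, i.e. 12 + 6x − (16 + 4x) = 12.
Collecting terms: 2x − 4 = 12, so 2x = 16, so x = 8.
Then 2E = 16 + 4·8 = 48, so E = 24, V = 2E/3 = 16, F = 2 + 8 = 10.

8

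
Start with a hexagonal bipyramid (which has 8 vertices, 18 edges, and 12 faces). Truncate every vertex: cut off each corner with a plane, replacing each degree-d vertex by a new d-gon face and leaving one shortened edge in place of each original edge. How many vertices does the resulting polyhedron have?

Truncation replaces each original edge-end by a new vertex, so V′ = 2E = 36.
Each original edge survives, and each old vertex of degree d contributes d new edges; summing degrees gives Σd = 2E, so E′ = E + 2E = 3E = 54.
Each original face survives and each original vertex becomes one new face: F′ = F + V = 20.

36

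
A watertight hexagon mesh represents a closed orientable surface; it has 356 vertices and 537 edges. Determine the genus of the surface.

Every face is a hexagon and each edge borders two faces, so 6F = 2·537, giving F = 179.
χ = V − E + F = 356 − 537 + 179 = -2.
For a closed orientable surface χ = 2 − 2g, so g = (2 − (-2))/2 = 2.

2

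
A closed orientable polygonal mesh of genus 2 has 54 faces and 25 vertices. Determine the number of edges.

81

For a closed orientable surface of genus 2, χ = 2 − 2·2 = -2.
E = V + F − (-2) = 25 + 54 − (-2) = 81.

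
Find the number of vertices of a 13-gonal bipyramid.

15

A bipyramid over an n-gon has 2n triangular faces and n + 2 vertices: V = 13 + 2 = 15, E = 3·13 = 39, F = 2·13 = 26.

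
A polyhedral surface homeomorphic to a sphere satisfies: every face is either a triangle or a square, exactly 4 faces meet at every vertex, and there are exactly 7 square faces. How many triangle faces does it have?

Let x be the number of triangles; then F = 7 + x.
Edge–face incidences: 2E = 4·7 + 3·x = 28 + 3x.
Every vertex has degree 4, so 4V = 2E.
Euler: V − E + F = 2 ⇒ (2E)/4 − E + (7 + x) = 2.
Multiply by 8: 2·(2E) − 4·(2E) + 8·(7 + x) = 16, i.e. 56 + 8x − 2·(28 + 3x) = 16.
Collecting terms: 2x = 16, so x = 8.
Then 2E = 28 + 3·8 = 52, so E = 26, V = 2E/4 = 13, F = 7 + 8 = 15.

8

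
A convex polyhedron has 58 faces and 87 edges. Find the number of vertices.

31

Here V − E + F = 2.
V = 2 + E − F = 2 + 87 − 58 = 31.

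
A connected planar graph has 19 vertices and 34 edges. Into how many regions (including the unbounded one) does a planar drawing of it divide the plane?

Euler's formula for a connected plane graph: V − E + F = 2, so F = 2 − 19 + 34 = 17.

17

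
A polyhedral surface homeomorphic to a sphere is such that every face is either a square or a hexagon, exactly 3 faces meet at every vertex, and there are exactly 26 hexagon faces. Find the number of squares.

6

Let x be the number of squares; then F = 26 + x.
Edge–face incidences: 2E = 6·26 + 4·x = 156 + 4x.
Every vertex has degree 3, so 3V = 2E.
Euler: V − E + F = 2 ⇒ (2E)/3 − E + (26 + x) = 2.
Multiply by 6: 2·(2E) − 3·(2E) + 6·(26 + x) = 12, i.e. 156 + 6x − (156 + 4x) = 12.
Collecting terms: 2x = 12, so x = 6.
Then 2E = 156 + 4·6 = 180, so E = 90, V = 2E/3 = 60, F = 26 + 6 = 32.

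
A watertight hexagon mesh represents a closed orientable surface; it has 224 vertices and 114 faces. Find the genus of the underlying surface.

Every face is a hexagon, so 2E = 6·114 = 684, giving E = 342.
χ = V − E + F = 224 − 342 + 114 = -4.
For a closed orientable surface χ = 2 − 2g, so g = (2 − (-4))/2 = 3.

3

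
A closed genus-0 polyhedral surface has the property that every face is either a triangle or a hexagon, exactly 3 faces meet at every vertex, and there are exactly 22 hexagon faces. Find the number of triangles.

4

Let x be the number of triangles; then F = 22 + x.
Edge–face incidences: 2E = 6·22 + 3·x = 132 + 3x.
Every vertex has degree 3, so 3V = 2E.
Euler: V − E + F = 2 ⇒ (2E)/3 − E + (22 + x) = 2.
Multiply by 6: 2·(2E) − 3·(2E) + 6·(22 + x) = 12, i.e. 132 + 6x − (132 + 3x) = 12.
Collecting terms: 3x = 12, so x = 4.
Then 2E = 132 + 3·4 = 144, so E = 72, V = 2E/3 = 48, F = 22 + 4 = 26.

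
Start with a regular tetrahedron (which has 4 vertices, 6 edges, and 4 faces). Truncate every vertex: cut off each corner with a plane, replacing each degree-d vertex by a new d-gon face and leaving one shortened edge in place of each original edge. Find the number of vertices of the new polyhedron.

Truncation replaces each original edge-end by a new vertex, so V′ = 2E = 12.
Each original edge survives, and each old vertex of degree d contributes d new edges; summing degrees gives Σd = 2E, so E′ = E + 2E = 3E = 18.
Each original face survives and each original vertex becomes one new face: F′ = F + V = 8.

12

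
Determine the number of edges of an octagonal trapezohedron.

32

The n-trapezohedron (dual of the n-antiprism) has V = 2·8 + 2 = 18, E = 4·8 = 32, F = 2·8 = 16.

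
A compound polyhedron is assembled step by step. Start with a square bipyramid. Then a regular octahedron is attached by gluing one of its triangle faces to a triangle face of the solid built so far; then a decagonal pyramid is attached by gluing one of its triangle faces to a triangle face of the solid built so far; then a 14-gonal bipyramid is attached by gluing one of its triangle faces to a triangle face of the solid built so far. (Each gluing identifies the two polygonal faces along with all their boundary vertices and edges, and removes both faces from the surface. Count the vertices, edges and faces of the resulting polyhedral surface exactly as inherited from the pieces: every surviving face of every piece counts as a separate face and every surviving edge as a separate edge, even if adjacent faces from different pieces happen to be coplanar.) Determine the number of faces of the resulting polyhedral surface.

49

A square bipyramid: V=6, E=12, F=8.
Attach a regular octahedron (V=6, E=12, F=8) along a 3-gon: merge 3 vertices and 3 edges, delete both glued faces → V=9, E=21, F=14.
Attach a decagonal pyramid (V=11, E=20, F=11) along a 3-gon: merge 3 vertices and 3 edges, delete both glued faces → V=17, E=38, F=23.
Attach a 14-gonal bipyramid (V=16, E=42, F=28) along a 3-gon: merge 3 vertices and 3 edges, delete both glued faces → V=30, E=77, F=49.
Check: V − E + F = 30 − 77 + 49 = 2.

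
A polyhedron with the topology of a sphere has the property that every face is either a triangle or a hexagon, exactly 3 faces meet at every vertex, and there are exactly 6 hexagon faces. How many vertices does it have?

16

Let x be the number of triangles; then F = 6 + x.
Edge–face incidences: 2E = 6·6 + 3·x = 36 + 3x.
Every vertex has degree 3, so 3V = 2E.
Euler: V − E + F = 2 ⇒ (2E)/3 − E + (6 + x) = 2.
Multiply by 6: 2·(2E) − 3·(2E) + 6·(6 + x) = 12, i.e. 36 + 6x − (36 + 3x) = 12.
Collecting terms: 3x = 12, so x = 4.
Then 2E = 36 + 3·4 = 48, so E = 24, V = 2E/3 = 16, F = 6 + 4 = 10.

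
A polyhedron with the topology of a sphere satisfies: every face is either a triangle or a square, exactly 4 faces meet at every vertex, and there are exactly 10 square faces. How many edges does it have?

Let x be the number of triangles; then F = 10 + x.
Edge–face incidences: 2E = 4·10 + 3·x = 40 + 3x.
Every vertex has degree 4, so 4V = 2E.
Euler: V − E + F = 2 ⇒ (2E)/4 − E + (10 + x) = 2.
Multiply by 8: 2·(2E) − 4·(2E) + 8·(10 + x) = 16, i.e. 80 + 8x − 2·(40 + 3x) = 16.
Collecting terms: 2x = 16, so x = 8.
Then 2E = 40 + 3·8 = 64, so E = 32, V = 2E/4 = 16, F = 10 + 8 = 18.

32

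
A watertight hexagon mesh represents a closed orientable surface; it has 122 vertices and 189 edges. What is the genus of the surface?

3

Every face is a hexagon and each edge borders two faces, so 6F = 2·189, giving F = 63.
χ = V − E + F = 122 − 189 + 63 = -4.
For a closed orientable surface χ = 2 − 2g, so g = (2 − (-4))/2 = 3.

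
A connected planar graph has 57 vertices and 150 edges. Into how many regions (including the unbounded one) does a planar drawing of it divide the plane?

95

Euler's formula for a connected plane graph: V − E + F = 2, so F = 2 − 57 + 150 = 95.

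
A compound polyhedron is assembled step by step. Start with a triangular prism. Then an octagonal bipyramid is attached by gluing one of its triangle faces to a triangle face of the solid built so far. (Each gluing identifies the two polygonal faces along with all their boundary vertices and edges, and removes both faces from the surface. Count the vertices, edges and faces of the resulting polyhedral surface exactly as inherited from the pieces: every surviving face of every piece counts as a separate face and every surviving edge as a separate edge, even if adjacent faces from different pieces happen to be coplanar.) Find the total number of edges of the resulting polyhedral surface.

30

A triangular prism: V=6, E=9, F=5.
Attach an octagonal bipyramid (V=10, E=24, F=16) along a 3-gon: merge 3 vertices and 3 edges, delete both glued faces → V=13, E=30, F=19.
Check: V − E + F = 13 − 30 + 19 = 2.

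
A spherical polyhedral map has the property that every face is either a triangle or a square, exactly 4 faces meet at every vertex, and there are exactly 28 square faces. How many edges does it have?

Let x be the number of triangles; then F = 28 + x.
Edge–face incidences: 2E = 4·28 + 3·x = 112 + 3x.
Every vertex has degree 4, so 4V = 2E.
Euler: V − E + F = 2 ⇒ (2E)/4 − E + (28 + x) = 2.
Multiply by 8: 2·(2E) − 4·(2E) + 8·(28 + x) = 16, i.e. 224 + 8x − 2·(112 + 3x) = 16.
Collecting terms: 2x = 16, so x = 8.
Then 2E = 112 + 3·8 = 136, so E = 68, V = 2E/4 = 34, F = 28 + 8 = 36.

68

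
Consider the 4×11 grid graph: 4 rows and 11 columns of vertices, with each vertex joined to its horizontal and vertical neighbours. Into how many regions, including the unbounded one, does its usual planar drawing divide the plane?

31

The grid has V = 4·11 = 44 vertices and E = 4·10 + 11·3 = 73 edges.
F = 2 − V + E = 2 − 44 + 73 = 31.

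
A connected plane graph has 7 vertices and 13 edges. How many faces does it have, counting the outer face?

Euler's formula for a connected plane graph: V − E + F = 2, so F = 2 − 7 + 13 = 8.

8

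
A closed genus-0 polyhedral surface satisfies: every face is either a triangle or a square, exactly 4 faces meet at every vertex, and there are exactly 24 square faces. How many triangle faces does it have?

Let x be the number of triangles; then F = 24 + x.
Edge–face incidences: 2E = 4·24 + 3·x = 96 + 3x.
Every vertex has degree 4, so 4V = 2E.
Euler: V − E + F = 2 ⇒ (2E)/4 − E + (24 + x) = 2.
Multiply by 8: 2·(2E) − 4·(2E) + 8·(24 + x) = 16, i.e. 192 + 8x − 2·(96 + 3x) = 16.
Collecting terms: 2x = 16, so x = 8.
Then 2E = 96 + 3·8 = 120, so E = 60, V = 2E/4 = 30, F = 24 + 8 = 32.

8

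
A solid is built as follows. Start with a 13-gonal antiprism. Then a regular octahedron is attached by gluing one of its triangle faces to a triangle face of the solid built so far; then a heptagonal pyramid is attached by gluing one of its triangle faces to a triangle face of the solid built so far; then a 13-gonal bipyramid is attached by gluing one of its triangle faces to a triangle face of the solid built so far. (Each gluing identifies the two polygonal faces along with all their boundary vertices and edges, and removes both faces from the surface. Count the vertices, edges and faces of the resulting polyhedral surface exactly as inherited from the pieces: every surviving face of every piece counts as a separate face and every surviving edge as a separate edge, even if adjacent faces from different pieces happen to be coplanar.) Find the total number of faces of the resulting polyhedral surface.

A 13-gonal antiprism: V=26, E=52, F=28.
Attach a regular octahedron (V=6, E=12, F=8) along a 3-gon: merge 3 vertices and 3 edges, delete both glued faces → V=29, E=61, F=34.
Attach a heptagonal pyramid (V=8, E=14, F=8) along a 3-gon: merge 3 vertices and 3 edges, delete both glued faces → V=34, E=72, F=40.
Attach a 13-gonal bipyramid (V=15, E=39, F=26) along a 3-gon: merge 3 vertices and 3 edges, delete both glued faces → V=46, E=108, F=64.
Check: V − E + F = 46 − 108 + 64 = 2.

64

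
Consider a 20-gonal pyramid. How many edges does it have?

40

A pyramid on an n-gon base has one n-gon and n triangles: V = 20 + 1 = 21, E = 2·20 = 40, F = 20 + 1 = 21.
Check: V − E + F = 21 − 40 + 21 = 2.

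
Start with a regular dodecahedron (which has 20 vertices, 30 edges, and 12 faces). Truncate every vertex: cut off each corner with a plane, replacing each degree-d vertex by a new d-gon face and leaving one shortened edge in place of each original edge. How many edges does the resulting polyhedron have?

Truncation replaces each original edge-end by a new vertex, so V′ = 2E = 60.
Each original edge survives, and each old vertex of degree d contributes d new edges; summing degrees gives Σd = 2E, so E′ = E + 2E = 3E = 90.
Each original face survives and each original vertex becomes one new face: F′ = F + V = 32.

90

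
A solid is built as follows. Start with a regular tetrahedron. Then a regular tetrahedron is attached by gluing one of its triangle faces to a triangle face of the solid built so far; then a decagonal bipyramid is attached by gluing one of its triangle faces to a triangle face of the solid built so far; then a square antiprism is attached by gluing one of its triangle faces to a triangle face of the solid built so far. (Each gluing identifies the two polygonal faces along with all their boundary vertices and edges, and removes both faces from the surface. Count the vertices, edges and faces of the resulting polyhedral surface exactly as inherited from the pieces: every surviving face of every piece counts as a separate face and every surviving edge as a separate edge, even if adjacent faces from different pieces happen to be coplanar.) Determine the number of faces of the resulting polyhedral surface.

32

A regular tetrahedron: V=4, E=6, F=4.
Attach a regular tetrahedron (V=4, E=6, F=4) along a 3-gon: merge 3 vertices and 3 edges, delete both glued faces → V=5, E=9, F=6.
Attach a decagonal bipyramid (V=12, E=30, F=20) along a 3-gon: merge 3 vertices and 3 edges, delete both glued faces → V=14, E=36, F=24.
Attach a square antiprism (V=8, E=16, F=10) along a 3-gon: merge 3 vertices and 3 edges, delete both glued faces → V=19, E=49, F=32.
Check: V − E + F = 19 − 49 + 32 = 2.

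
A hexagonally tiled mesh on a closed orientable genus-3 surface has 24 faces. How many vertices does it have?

44

χ = 2 − 2·3 = -4, and every face is a hexagon so 6F = 2E.
E = 6·24/2 = 72. Then V = -4 + E − F = -4 + 72 − 24 = 44.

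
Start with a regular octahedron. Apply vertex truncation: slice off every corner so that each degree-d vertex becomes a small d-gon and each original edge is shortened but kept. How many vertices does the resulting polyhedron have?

24

The base solid has V = 6, E = 12, F = 8.
Truncation replaces each original edge-end by a new vertex, so V′ = 2E = 24.
Each original edge survives, and each old vertex of degree d contributes d new edges; summing degrees gives Σd = 2E, so E′ = E + 2E = 3E = 36.
Each original face survives and each original vertex becomes one new face: F′ = F + V = 14.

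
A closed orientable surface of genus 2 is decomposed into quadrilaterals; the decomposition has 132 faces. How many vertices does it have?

χ = 2 − 2·2 = -2, and every face is a square so 4F = 2E.
E = 4·132/2 = 264. Then V = -2 + E − F = -2 + 264 − 132 = 130.

130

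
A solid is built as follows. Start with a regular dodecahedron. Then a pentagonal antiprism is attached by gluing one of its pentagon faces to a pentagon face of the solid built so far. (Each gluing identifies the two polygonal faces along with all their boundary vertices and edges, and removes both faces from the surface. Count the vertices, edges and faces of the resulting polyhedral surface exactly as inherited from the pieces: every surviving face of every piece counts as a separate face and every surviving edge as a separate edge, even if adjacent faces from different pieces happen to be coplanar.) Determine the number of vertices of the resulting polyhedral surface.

A regular dodecahedron: V=20, E=30, F=12.
Attach a pentagonal antiprism (V=10, E=20, F=12) along a 5-gon: merge 5 vertices and 5 edges, delete both glued faces → V=25, E=45, F=22.
Check: V − E + F = 25 − 45 + 22 = 2.

25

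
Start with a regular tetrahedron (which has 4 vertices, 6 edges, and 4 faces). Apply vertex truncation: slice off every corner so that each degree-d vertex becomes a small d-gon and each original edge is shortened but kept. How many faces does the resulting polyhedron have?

8

Truncation replaces each original edge-end by a new vertex, so V′ = 2E = 12.
Each original edge survives, and each old vertex of degree d contributes d new edges; summing degrees gives Σd = 2E, so E′ = E + 2E = 3E = 18.
Each original face survives and each original vertex becomes one new face: F′ = F + V = 8.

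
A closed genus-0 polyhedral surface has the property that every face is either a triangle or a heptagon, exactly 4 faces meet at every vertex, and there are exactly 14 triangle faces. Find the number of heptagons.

Let x be the number of heptagons; then F = 14 + x.
Edge–face incidences: 2E = 3·14 + 7·x = 42 + 7x.
Every vertex has degree 4, so 4V = 2E.
Euler: V − E + F = 2 ⇒ (2E)/4 − E + (14 + x) = 2.
Multiply by 8: 2·(2E) − 4·(2E) + 8·(14 + x) = 16, i.e. 112 + 8x − 2·(42 + 7x) = 16.
Collecting terms: −6x + 28 = 16, so −6x = −12, so x = 2.
Then 2E = 42 + 7·2 = 56, so E = 28, V = 2E/4 = 14, F = 14 + 2 = 16.

2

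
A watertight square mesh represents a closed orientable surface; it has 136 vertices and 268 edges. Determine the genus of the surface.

Every face is a square and each edge borders two faces, so 4F = 2·268, giving F = 134.
χ = V − E + F = 136 − 268 + 134 = 2.
For a closed orientable surface χ = 2 − 2g, so g = (2 − (2))/2 = 0.

0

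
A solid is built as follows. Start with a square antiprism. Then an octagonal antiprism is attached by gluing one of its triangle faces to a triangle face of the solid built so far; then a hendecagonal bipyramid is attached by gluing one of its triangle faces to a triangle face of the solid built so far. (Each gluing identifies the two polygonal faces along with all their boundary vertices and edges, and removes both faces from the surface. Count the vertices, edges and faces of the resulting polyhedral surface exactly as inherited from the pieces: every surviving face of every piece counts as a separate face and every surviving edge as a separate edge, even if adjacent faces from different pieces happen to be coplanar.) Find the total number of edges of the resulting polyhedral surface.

A square antiprism: V=8, E=16, F=10.
Attach an octagonal antiprism (V=16, E=32, F=18) along a 3-gon: merge 3 vertices and 3 edges, delete both glued faces → V=21, E=45, F=26.
Attach a hendecagonal bipyramid (V=13, E=33, F=22) along a 3-gon: merge 3 vertices and 3 edges, delete both glued faces → V=31, E=75, F=46.
Check: V − E + F = 31 − 75 + 46 = 2.

75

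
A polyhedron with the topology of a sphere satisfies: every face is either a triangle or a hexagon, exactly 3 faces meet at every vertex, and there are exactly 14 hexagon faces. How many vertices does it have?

32

Let x be the number of triangles; then F = 14 + x.
Edge–face incidences: 2E = 6·14 + 3·x = 84 + 3x.
Every vertex has degree 3, so 3V = 2E.
Euler: V − E + F = 2 ⇒ (2E)/3 − E + (14 + x) = 2.
Multiply by 6: 2·(2E) − 3·(2E) + 6·(14 + x) = 12, i.e. 84 + 6x − (84 + 3x) = 12.
Collecting terms: 3x = 12, so x = 4.
Then 2E = 84 + 3·4 = 96, so E = 48, V = 2E/3 = 32, F = 14 + 4 = 18.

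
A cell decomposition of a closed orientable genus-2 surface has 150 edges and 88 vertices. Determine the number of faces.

60

For a closed orientable surface of genus 2, χ = 2 − 2·2 = -2.
F = -2 − V + E = -2 − 88 + 150 = 60.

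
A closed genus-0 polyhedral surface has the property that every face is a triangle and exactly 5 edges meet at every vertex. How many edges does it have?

30

Each face has 3 edges and each edge borders two faces, so 2E = 3F.
Each vertex has degree 5, so 5V = 2E and hence V = 3F/5.
Euler: V − E + F = 2 ⇒ (3F/5) − (3F/2) + F = 2.
Multiply by 10: (6 − 15 + 10)F = 20, i.e. 1F = 20.
So F = 20, E = 3·20/2 = 30, V = 3·20/5 = 12.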